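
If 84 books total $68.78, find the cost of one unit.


Unit rate = total / quantity
= 68.78 / 84
= $0.82 per unit

$0.82 per unit


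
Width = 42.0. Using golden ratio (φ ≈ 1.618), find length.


φ = (1 + √5) / 2 ≈ 1.618
Length = width × φ = 42.0 × 1.618 = 67.956
≈ 67.96

67.96


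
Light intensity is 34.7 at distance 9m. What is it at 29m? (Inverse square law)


I₁d₁² = I₂d₂²
I₂ = I₁ × (d₁/d₂)²
= 34.7 × (9/29)²
= 34.7 × 81/841
= 2810.7/841
≈ 3.3421

3.3421


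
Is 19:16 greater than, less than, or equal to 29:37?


19/16 = 1.1875
29/37 = 0.7838
1.1875 > 0.7838, so 19:16 is greater
= greater than

greater than


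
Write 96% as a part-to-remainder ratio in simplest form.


96% means 96 parts out of 100; remainder = 4
Part : remainder = 96:4
GCD = 4
= 24:1

24:1


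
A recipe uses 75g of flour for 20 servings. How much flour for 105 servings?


Direct proportion: y/x = constant
k = 75/20 = 3.7500
y₂ = k × 105 = 75 × 105 / 20 = 7875/20
= 393.75

393.75


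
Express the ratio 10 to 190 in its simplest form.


GCD(10, 190) = 10
10/10 : 190/10
= 1:19

1:19


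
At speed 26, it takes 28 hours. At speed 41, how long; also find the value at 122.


Inverse proportion: x × y = constant
k = 26 × 28 = 728
At x=41: k/41 = 17.76
At x=122: k/122 = 5.97
= 17.76 and 5.97

17.76 and 5.97


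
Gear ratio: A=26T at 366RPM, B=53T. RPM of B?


Gear ratio = 26:53 = 26:53
RPM_B = RPM_A × (teeth_A / teeth_B)
= 366 × (26/53)
= 179.5 RPM

179.5 RPM


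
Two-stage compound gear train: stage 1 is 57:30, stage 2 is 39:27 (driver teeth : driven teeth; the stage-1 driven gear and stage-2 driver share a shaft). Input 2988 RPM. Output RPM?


Stage 1: RPM_B = RPM_A × t_A/t_B = 2988 × 57/30 = 170316/30 = 5677.20
B and C share a shaft → RPM_C = RPM_B
Stage 2: RPM_D = RPM_C × t_C/t_D = RPM_A × (t_A×t_C)/(t_B×t_D)
Overall ratio = (57×39)/(30×27) = 2223/810
RPM_D = 2988 × 2223/810 = 6642324/810
= 8200.40 RPM

8200.40 RPM


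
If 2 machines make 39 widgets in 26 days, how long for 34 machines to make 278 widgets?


Days ∝ work / workers, so d₂ = d₁ × (m₁/m₂) × (w₂/w₁)
Workers factor (inverse): 2/34 ≈ 0.0588
Work factor (direct): 278/39 ≈ 7.1282
d₂ = 26 × 2/34 × 278/39 = (26 × 2 × 278) / (34 × 39) = 14456/1326
≈ 10.90 days

10.90 days


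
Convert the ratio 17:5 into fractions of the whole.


Total parts = 17 + 5 = 22
First part: 17/22 = 17/22
Second part: 5/22 = 5/22
= 17/22 and 5/22

17/22 and 5/22


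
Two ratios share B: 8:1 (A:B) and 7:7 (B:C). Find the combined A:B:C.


Match B: multiply A:B by 7 → 56:7
Multiply B:C by 1 → 7:7
Combined: 56:7:7
GCD = 7
= 8:1:1

8:1:1


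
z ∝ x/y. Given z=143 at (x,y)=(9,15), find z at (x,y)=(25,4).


z = k·x/y
Solve for k using the known point: k = z·y/x = 143×15/9 = 2145/9 ≈ 238.3333
Now evaluate at x=25, y=4:
z = k × 25 / 4 = (2145 × 25) / (9 × 4) = 53625/36
≈ 1489.5833

1489.5833


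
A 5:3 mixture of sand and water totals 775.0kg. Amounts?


Total parts = 5 + 3 = 8
sand: 775.0 × 5/8 = 484.4kg
water: 775.0 × 3/8 = 290.6kg
= 484.4kg and 290.6kg

484.4kg and 290.6kg


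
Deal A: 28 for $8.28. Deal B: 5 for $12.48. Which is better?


Deal A: $8.28/28 = $0.2957/unit
Deal B: $12.48/5 = $2.4960/unit
A is cheaper per unit
= Deal A

Deal A


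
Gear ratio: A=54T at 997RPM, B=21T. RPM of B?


Gear ratio = 54:21 = 18:7
RPM_B = RPM_A × (teeth_A / teeth_B)
= 997 × (54/21)
= 2563.7 RPM

2563.7 RPM


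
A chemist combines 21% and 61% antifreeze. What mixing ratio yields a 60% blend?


Let x parts of 21% mix with y parts of 61%.
21x + 61y = 60(x + y)
21x + 61y = 60x + 60y
x(21 - 60) = y(60 - 61)
x/y = (61 - 60)/(60 - 21) = 1/39
Simplify: 1:39
= 1:39

1:39


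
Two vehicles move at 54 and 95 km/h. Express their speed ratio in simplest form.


Ratio = 54:95
GCD = 1
Simplified = 54:95
Time ratio (same distance) = 95:54
Speed ratio = 54:95

54:95


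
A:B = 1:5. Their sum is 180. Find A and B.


Let A = 1k, B = 5k.
1k + 5k = 180
6k = 180 → k = 180/6 = 30
A = 1×30 = 30, B = 5×30 = 150
= A = 30, B = 150

A = 30, B = 150


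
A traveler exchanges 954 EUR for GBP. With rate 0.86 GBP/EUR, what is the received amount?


Amount × rate = 954 × 0.86
= 820.44 GBP

820.44 GBP


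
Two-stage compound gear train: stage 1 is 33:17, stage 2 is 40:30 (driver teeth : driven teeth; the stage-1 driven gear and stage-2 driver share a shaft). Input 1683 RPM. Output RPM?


Stage 1: RPM_B = RPM_A × t_A/t_B = 1683 × 33/17 = 55539/17 = 3267.00
B and C share a shaft → RPM_C = RPM_B
Stage 2: RPM_D = RPM_C × t_C/t_D = RPM_A × (t_A×t_C)/(t_B×t_D)
Overall ratio = (33×40)/(17×30) = 1320/510
RPM_D = 1683 × 1320/510 = 2221560/510
= 4356.00 RPM

4356.00 RPM


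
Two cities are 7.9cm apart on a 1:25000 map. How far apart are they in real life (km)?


Real distance = map distance × scale
= 7.9cm × 25000
= 197500 cm = 1975.0 m
= 1.975 km

1.975 km


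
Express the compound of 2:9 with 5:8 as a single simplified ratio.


Compound ratio = (2×5) : (9×8)
= 10:72
GCD = 2
= 5:36

5:36


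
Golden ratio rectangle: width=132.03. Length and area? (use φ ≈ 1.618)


φ = (1 + √5) / 2 ≈ 1.618
Length = width × φ = 132.03 × 1.618 = 213.62454
≈ 213.62
Area = width × length = 132.03 × 213.62454 = 28204.8480162 ≈ 28204.85
= Length: 213.62, Area: 28204.85

Length: 213.62, Area: 28204.85


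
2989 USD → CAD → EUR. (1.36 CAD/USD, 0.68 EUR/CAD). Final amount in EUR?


Step 1: 2989 USD × 1.36 = 4065.04 CAD
Step 2: 4065.04 CAD × 0.68 = 2764.23 EUR
Implied rate USD→EUR = 1.36 × 0.68 = 0.9248
= 2764.23 EUR

2764.23 EUR


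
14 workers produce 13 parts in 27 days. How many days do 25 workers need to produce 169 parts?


Days ∝ work / workers, so d₂ = d₁ × (m₁/m₂) × (w₂/w₁)
Workers factor (inverse): 14/25 = 0.5600
Work factor (direct): 169/13 = 13.0000
d₂ = 27 × 14/25 × 169/13 = (27 × 14 × 169) / (25 × 13) = 63882/325
= 196.56 days

196.56 days


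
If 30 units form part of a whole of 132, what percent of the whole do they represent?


Percentage = (part / whole) × 100
= (30 / 132) × 100
≈ 22.73%

22.73%


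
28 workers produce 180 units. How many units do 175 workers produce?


Direct proportion: y/x = constant
k = 180/28 ≈ 6.4286
y₂ = k × 175 = 180 × 175 / 28 = 31500/28
= 1125.00

1125.00


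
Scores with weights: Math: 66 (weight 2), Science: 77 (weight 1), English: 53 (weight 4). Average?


Numerator = 66×2 + 77×1 + 53×4
= 132 + 77 + 212
= 421
Total weight = 7
Weighted avg = 421/7
= 60.14

60.14


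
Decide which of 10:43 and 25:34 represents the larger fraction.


10/43 = 0.2326
25/34 = 0.7353
0.2326 < 0.7353, so 10:43 is less
= 25:34

25:34


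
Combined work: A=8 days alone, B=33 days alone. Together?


Rate of A = 1/8 per day
Rate of B = 1/33 per day
Combined rate = 1/8 + 1/33 = 41/264 ≈ 0.1553 per day
Days = 1 / combined rate = 264/41
≈ 6.44 days

6.44 days


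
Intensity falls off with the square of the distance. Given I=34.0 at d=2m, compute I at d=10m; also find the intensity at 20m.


I₁d₁² = I₂d₂²
I at 10m = 34.0 × (2/10)² = 34.0 × 4/100 = 136/100 = 1.3600
I at 20m = 34.0 × (2/20)² = 34.0 × 4/400 = 136/400 = 0.3400
= 1.3600 and 0.3400

1.3600 and 0.3400


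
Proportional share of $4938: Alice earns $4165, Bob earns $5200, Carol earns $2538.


Total income = 4165 + 5200 + 2538 = $11903
Alice: $4938 × 4165/11903 = $1727.86
Bob: $4938 × 5200/11903 = $2157.24
Carol: $4938 × 2538/11903 = $1052.90
= Alice: $1727.86, Bob: $2157.24, Carol: $1052.90

Alice: $1727.86, Bob: $2157.24, Carol: $1052.90


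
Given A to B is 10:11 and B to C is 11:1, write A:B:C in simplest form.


Match B: multiply A:B by 11 → 110:121
Multiply B:C by 11 → 121:11
Combined: 110:121:11
GCD = 11
= 10:11:1

10:11:1


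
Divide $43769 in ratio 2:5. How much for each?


Total parts = 2 + 5 = 7
Part 1: 43769 × 2/7 = 12505.43
Part 2: 43769 × 5/7 = 31263.57
= Part 1: $12505.43, Part 2: $31263.57

Part 1: $12505.43, Part 2: $31263.57


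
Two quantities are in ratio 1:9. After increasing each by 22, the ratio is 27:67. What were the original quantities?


Let A = 1k, B = 9k.
(1k + 22) / (9k + 22) = 27/67
Cross-multiply: 67(1k + 22) = 27(9k + 22)
67k + 1474 = 243k + 594
67k - 243k = 594 - 1474
-176k = -880
k = -880/-176 = 5
A = 1×5 = 5, B = 9×5 = 45
= A = 5, B = 45

A = 5, B = 45


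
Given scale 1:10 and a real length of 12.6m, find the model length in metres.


Model size = real / scale
= 12.6 / 10
= 1.2600 m

1.2600 m


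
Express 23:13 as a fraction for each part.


Total parts = 23 + 13 = 36
First part: 23/36 = 23/36
Second part: 13/36 = 13/36
= 23/36 and 13/36

23/36 and 13/36


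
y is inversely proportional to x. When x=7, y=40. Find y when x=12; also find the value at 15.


Inverse proportion: x × y = constant
k = 7 × 40 = 280
At x=12: k/12 = 23.33
At x=15: k/15 = 18.67
= 23.33 and 18.67

23.33 and 18.67


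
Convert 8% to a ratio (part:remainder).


8% means 8 parts out of 100; remainder = 92
Part : remainder = 8:92
GCD = 4
= 2:23

2:23


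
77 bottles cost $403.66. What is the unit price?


Unit rate = total / quantity
= 403.66 / 77
= $5.24 per unit

$5.24 per unit


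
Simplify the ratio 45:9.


GCD(45, 9) = 9
45/9 : 9/9
= 5:1

5:1


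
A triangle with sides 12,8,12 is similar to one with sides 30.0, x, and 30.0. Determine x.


Scale factor = 30.0/12 = 2.5
Missing side = 8 × 2.5
= 20.0

20.0


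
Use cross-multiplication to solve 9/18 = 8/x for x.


Cross multiply: 9 × x = 18 × 8
9x = 144
x = 144 / 9
= 16.00

16.00


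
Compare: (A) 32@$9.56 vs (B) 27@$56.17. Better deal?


Deal A: $9.56/32 = $0.2988/unit
Deal B: $56.17/27 = $2.0804/unit
A is cheaper per unit
= Deal A

Deal A


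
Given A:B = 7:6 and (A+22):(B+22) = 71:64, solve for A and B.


Let A = 7k, B = 6k.
(7k + 22) / (6k + 22) = 71/64
Cross-multiply: 64(7k + 22) = 71(6k + 22)
448k + 1408 = 426k + 1562
448k - 426k = 1562 - 1408
22k = 154
k = 154/22 = 7
A = 7×7 = 49, B = 6×7 = 42
= A = 49, B = 42

A = 49, B = 42


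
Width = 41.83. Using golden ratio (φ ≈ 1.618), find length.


φ = (1 + √5) / 2 ≈ 1.618
Length = width × φ = 41.83 × 1.618 = 67.68094
≈ 67.68

67.68


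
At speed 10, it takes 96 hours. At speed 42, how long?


Inverse proportion: x × y = constant
k = 10 × 96 = 960
y₂ = k / 42 = 960 / 42
= 22.86

22.86


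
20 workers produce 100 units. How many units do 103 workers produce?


Direct proportion: y/x = constant
k = 100/20 = 5.0000
y₂ = k × 103 = 100 × 103 / 20 = 10300/20
= 515.00

515.00


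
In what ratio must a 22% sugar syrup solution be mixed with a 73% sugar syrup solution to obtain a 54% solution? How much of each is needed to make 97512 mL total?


Let x parts of 22% mix with y parts of 73%.
22x + 73y = 54(x + y)
22x + 73y = 54x + 54y
x(22 - 54) = y(54 - 73)
x/y = (73 - 54)/(54 - 22) = 19/32
Simplify: 19:32
Total parts = 51; one part = 97512/51 = 1912.00 mL
22% solution: 19×1912.00 = 36328.00 mL
73% solution: 32×1912.00 = 61184.00 mL
= ratio 19:32; 36328.00 mL and 61184.00 mL

ratio 19:32; 36328.00 mL and 61184.00 mL


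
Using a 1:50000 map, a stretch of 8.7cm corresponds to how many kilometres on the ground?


Real distance = map distance × scale
= 8.7cm × 50000
= 435000 cm = 4350.0 m
= 4.350 km

4.350 km


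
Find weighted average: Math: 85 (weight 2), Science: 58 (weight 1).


Numerator = 85×2 + 58×1
= 170 + 58
= 228
Total weight = 3
Weighted avg = 228/3
= 76.00

76.00


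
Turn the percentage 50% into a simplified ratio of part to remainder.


50% means 50 parts out of 100; remainder = 50
Part : remainder = 50:50
GCD = 50
= 1:1

1:1


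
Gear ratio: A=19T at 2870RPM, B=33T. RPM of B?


Gear ratio = 19:33 = 19:33
RPM_B = RPM_A × (teeth_A / teeth_B)
= 2870 × (19/33)
= 1652.4 RPM

1652.4 RPM


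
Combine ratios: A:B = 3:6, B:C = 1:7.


Match B: multiply A:B by 1 → 3:6
Multiply B:C by 6 → 6:42
Combined: 3:6:42
GCD = 3
= 1:2:14

1:2:14


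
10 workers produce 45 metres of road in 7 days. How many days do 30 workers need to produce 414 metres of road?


Days ∝ work / workers, so d₂ = d₁ × (m₁/m₂) × (w₂/w₁)
Workers factor (inverse): 10/30 ≈ 0.3333
Work factor (direct): 414/45 = 9.2000
d₂ = 7 × 10/30 × 414/45 = (7 × 10 × 414) / (30 × 45) = 28980/1350
≈ 21.47 days

21.47 days


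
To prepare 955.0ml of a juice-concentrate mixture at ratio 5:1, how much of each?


Total parts = 5 + 1 = 6
juice: 955.0 × 5/6 = 795.8ml
concentrate: 955.0 × 1/6 = 159.2ml
= 795.8ml and 159.2ml

795.8ml and 159.2ml


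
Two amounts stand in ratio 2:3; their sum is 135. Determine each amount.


Let A = 2k, B = 3k.
2k + 3k = 135
5k = 135 → k = 135/5 = 27
A = 2×27 = 54, B = 3×27 = 81
= A = 54, B = 81

A = 54, B = 81


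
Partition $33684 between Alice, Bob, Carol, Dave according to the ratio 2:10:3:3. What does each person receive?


Total parts = 2 + 10 + 3 + 3 = 18
Alice: 33684 × 2/18 = 3742.67
Bob: 33684 × 10/18 = 18713.33
Carol: 33684 × 3/18 = 5614.00
Dave: 33684 × 3/18 = 5614.00
= Alice: $3742.67, Bob: $18713.33, Carol: $5614.00, Dave: $5614.00

Alice: $3742.67, Bob: $18713.33, Carol: $5614.00, Dave: $5614.00


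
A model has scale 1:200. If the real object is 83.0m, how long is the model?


Model size = real / scale
= 83.0 / 200
= 0.4150 m

0.4150 m


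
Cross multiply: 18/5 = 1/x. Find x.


Cross multiply: 18 × x = 5 × 1
18x = 5
x = 5 / 18
= 0.28

0.28


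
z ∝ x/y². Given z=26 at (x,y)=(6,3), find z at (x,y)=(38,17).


z = k·x/y²
Solve for k using the known point: k = z·y²/x = 26×9/6 = 234/6 = 39.0000
Now evaluate at x=38, y=17:
z = k × 38 / 289 = (234 × 38) / (6 × 289) = 8892/1734
≈ 5.1280

5.1280


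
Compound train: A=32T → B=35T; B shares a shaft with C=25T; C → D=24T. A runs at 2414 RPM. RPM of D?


Stage 1: RPM_B = RPM_A × t_A/t_B = 2414 × 32/35 = 77248/35 ≈ 2207.09
B and C share a shaft → RPM_C = RPM_B
Stage 2: RPM_D = RPM_C × t_C/t_D = RPM_A × (t_A×t_C)/(t_B×t_D)
Overall ratio = (32×25)/(35×24) = 800/840
RPM_D = 2414 × 800/840 = 1931200/840
≈ 2299.05 RPM

2299.05 RPM


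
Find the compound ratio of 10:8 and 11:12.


Compound ratio = (10×11) : (8×12)
= 110:96
GCD = 2
= 55:48

55:48


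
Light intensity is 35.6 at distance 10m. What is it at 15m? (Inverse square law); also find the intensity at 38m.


I₁d₁² = I₂d₂²
I at 15m = 35.6 × (10/15)² = 35.6 × 100/225 = 3560/225 ≈ 15.8222
I at 38m = 35.6 × (10/38)² = 35.6 × 100/1444 = 3560/1444 ≈ 2.4654
= 15.8222 and 2.4654

15.8222 and 2.4654


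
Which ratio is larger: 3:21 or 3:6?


3/21 = 0.1429
3/6 = 0.5000
0.1429 < 0.5000, so 3:21 is less
= 3:6

3:6


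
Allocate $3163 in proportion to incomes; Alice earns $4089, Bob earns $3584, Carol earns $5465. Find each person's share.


Total income = 4089 + 3584 + 5465 = $13138
Alice: $3163 × 4089/13138 = $984.43
Bob: $3163 × 3584/13138 = $862.86
Carol: $3163 × 5465/13138 = $1315.71
= Alice: $984.43, Bob: $862.86, Carol: $1315.71

Alice: $984.43, Bob: $862.86, Carol: $1315.71


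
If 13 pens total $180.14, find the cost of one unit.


Unit rate = total / quantity
= 180.14 / 13
= $13.86 per unit

$13.86 per unit


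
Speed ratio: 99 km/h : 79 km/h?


Ratio = 99:79
GCD = 1
Simplified = 99:79
Time ratio (same distance) = 79:99
Speed ratio = 99:79

99:79


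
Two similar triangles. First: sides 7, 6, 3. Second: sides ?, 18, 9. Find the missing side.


Scale factor = 18/6 = 3
Missing side = 7 × 3
= 21.0

21.0


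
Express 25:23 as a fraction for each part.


Total parts = 25 + 23 = 48
First part: 25/48 = 25/48
Second part: 23/48 = 23/48
= 25/48 and 23/48

25/48 and 23/48


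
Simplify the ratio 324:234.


GCD(324, 234) = 18
324/18 : 234/18
= 18:13

18:13


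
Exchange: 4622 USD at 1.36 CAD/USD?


Amount × rate = 4622 × 1.36
= 6285.92 CAD

6285.92 CAD


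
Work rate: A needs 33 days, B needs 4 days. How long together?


Rate of A = 1/33 per day
Rate of B = 1/4 per day
Combined rate = 1/33 + 1/4 = 37/132 ≈ 0.2803 per day
Days = 1 / combined rate = 132/37
≈ 3.57 days

3.57 days


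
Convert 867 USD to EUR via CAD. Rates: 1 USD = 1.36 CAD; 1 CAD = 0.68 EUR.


Step 1: 867 USD × 1.36 = 1179.12 CAD
Step 2: 1179.12 CAD × 0.68 = 801.80 EUR
Implied rate USD→EUR = 1.36 × 0.68 = 0.9248
= 801.80 EUR

801.80 EUR


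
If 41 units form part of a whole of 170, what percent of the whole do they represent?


Percentage = (part / whole) × 100
= (41 / 170) × 100
≈ 24.12%

24.12%


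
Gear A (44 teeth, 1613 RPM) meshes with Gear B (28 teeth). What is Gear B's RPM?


Gear ratio = 44:28 = 11:7
RPM_B = RPM_A × (teeth_A / teeth_B)
= 1613 × (44/28)
= 2534.7 RPM

2534.7 RPM


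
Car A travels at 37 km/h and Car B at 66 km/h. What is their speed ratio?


Ratio = 37:66
GCD = 1
Simplified = 37:66
Time ratio (same distance) = 66:37
Speed ratio = 37:66

37:66


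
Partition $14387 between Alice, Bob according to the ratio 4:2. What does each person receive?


Total parts = 4 + 2 = 6
Alice: 14387 × 4/6 = 9591.33
Bob: 14387 × 2/6 = 4795.67
= Alice: $9591.33, Bob: $4795.67

Alice: $9591.33, Bob: $4795.67


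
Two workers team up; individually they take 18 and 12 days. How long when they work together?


Rate of A = 1/18 per day
Rate of B = 1/12 per day
Combined rate = 1/18 + 1/12 = 30/216 ≈ 0.1389 per day
Days = 1 / combined rate = 216/30
= 7.20 days

7.20 days


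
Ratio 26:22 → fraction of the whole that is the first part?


Total parts = 26 + 22 = 48
First part: 26/48 = 13/24
= 13/24

13/24


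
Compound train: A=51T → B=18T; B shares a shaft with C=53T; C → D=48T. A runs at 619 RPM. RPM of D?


Stage 1: RPM_B = RPM_A × t_A/t_B = 619 × 51/18 = 31569/18 ≈ 1753.83
B and C share a shaft → RPM_C = RPM_B
Stage 2: RPM_D = RPM_C × t_C/t_D = RPM_A × (t_A×t_C)/(t_B×t_D)
Overall ratio = (51×53)/(18×48) = 2703/864
RPM_D = 619 × 2703/864 = 1673157/864
≈ 1936.52 RPM

1936.52 RPM


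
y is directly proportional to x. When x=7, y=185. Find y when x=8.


Direct proportion: y/x = constant
k = 185/7 ≈ 26.4286
y₂ = k × 8 = 185 × 8 / 7 = 1480/7
≈ 211.43

211.43


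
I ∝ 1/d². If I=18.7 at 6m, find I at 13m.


I₁d₁² = I₂d₂²
I₂ = I₁ × (d₁/d₂)²
= 18.7 × (6/13)²
= 18.7 × 36/169
= 673.2/169
≈ 3.9834

3.9834


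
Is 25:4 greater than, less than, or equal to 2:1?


25/4 = 6.2500
2/1 = 2.0000
6.2500 > 2.0000, so 25:4 is greater
= greater than

greater than


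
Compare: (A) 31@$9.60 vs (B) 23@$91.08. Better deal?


Deal A: $9.60/31 = $0.3097/unit
Deal B: $91.08/23 = $3.9600/unit
A is cheaper per unit
= Deal A

Deal A


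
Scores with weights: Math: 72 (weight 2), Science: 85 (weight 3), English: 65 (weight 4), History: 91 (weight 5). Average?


Numerator = 72×2 + 85×3 + 65×4 + 91×5
= 144 + 255 + 260 + 455
= 1114
Total weight = 14
Weighted avg = 1114/14
= 79.57

79.57


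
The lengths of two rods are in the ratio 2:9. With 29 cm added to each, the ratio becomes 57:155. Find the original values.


Let A = 2k, B = 9k.
(2k + 29) / (9k + 29) = 57/155
Cross-multiply: 155(2k + 29) = 57(9k + 29)
310k + 4495 = 513k + 1653
310k - 513k = 1653 - 4495
-203k = -2842
k = -2842/-203 = 14
A = 2×14 = 28, B = 9×14 = 126
= A = 28, B = 126

A = 28, B = 126


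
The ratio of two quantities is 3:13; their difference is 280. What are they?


Let A = 3k, B = 13k.
13k - 3k = 280
10k = 280 → k = 280/10 = 28
A = 3×28 = 84, B = 13×28 = 364
= A = 84, B = 364

A = 84, B = 364


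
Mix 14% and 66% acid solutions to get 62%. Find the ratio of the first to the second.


Let x parts of 14% mix with y parts of 66%.
14x + 66y = 62(x + y)
14x + 66y = 62x + 62y
x(14 - 62) = y(62 - 66)
x/y = (66 - 62)/(62 - 14) = 4/48
Simplify: 1:12
= 1:12

1:12


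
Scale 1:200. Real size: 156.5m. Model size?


Model size = real / scale
= 156.5 / 200
= 0.7825 m

0.7825 m


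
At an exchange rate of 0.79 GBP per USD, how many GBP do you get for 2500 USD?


Amount × rate = 2500 × 0.79
= 1975.00 GBP

1975.00 GBP


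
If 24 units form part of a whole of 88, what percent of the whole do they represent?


Percentage = (part / whole) × 100
= (24 / 88) × 100
≈ 27.27%

27.27%


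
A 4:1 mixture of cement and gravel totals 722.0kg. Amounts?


Total parts = 4 + 1 = 5
cement: 722.0 × 4/5 = 577.6kg
gravel: 722.0 × 1/5 = 144.4kg
= 577.6kg and 144.4kg

577.6kg and 144.4kg


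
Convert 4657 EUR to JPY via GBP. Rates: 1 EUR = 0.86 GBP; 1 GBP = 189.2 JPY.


Step 1: 4657 EUR × 0.86 = 4005.02 GBP
Step 2: 4005.02 GBP × 189.2 = 757749.78 JPY
Implied rate EUR→JPY = 0.86 × 189.2 = 162.7120
= 757749.78 JPY

757749.78 JPY


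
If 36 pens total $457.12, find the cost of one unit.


Unit rate = total / quantity
= 457.12 / 36
= $12.70 per unit

$12.70 per unit


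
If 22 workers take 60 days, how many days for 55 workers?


Inverse proportion: x × y = constant
k = 22 × 60 = 1320
y₂ = k / 55 = 1320 / 55
= 24.00

24.00


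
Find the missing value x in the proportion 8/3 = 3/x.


Cross multiply: 8 × x = 3 × 3
8x = 9
x = 9 / 8
= 1.13

1.13


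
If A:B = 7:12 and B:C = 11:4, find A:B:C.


Match B: multiply A:B by 11 → 77:132
Multiply B:C by 12 → 132:48
Combined: 77:132:48
GCD = 1
= 77:132:48

77:132:48


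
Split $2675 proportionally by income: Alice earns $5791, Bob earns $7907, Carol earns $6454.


Total income = 5791 + 7907 + 6454 = $20152
Alice: $2675 × 5791/20152 = $768.70
Bob: $2675 × 7907/20152 = $1049.58
Carol: $2675 × 6454/20152 = $856.71
= Alice: $768.70, Bob: $1049.58, Carol: $856.71

Alice: $768.70, Bob: $1049.58, Carol: $856.71


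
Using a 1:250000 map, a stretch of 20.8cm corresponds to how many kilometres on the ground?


Real distance = map distance × scale
= 20.8cm × 250000
= 5200000 cm = 52000.0 m
= 52.000 km

52.000 km


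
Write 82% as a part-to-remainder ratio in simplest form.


82% means 82 parts out of 100; remainder = 18
Part : remainder = 82:18
GCD = 2
= 41:9

41:9


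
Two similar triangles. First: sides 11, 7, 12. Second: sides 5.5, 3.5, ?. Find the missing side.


Scale factor = 5.5/11 = 0.5
Missing side = 12 × 0.5
= 6.0

6.0


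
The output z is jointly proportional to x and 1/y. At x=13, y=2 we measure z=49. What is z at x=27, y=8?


z = k·x/y
Solve for k using the known point: k = z·y/x = 49×2/13 = 98/13 ≈ 7.5385
Now evaluate at x=27, y=8:
z = k × 27 / 8 = (98 × 27) / (13 × 8) = 2646/104
≈ 25.4423

25.4423


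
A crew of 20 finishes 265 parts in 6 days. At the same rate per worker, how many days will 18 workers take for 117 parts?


Days ∝ work / workers, so d₂ = d₁ × (m₁/m₂) × (w₂/w₁)
Workers factor (inverse): 20/18 ≈ 1.1111
Work factor (direct): 117/265 ≈ 0.4415
d₂ = 6 × 20/18 × 117/265 = (6 × 20 × 117) / (18 × 265) = 14040/4770
≈ 2.94 days

2.94 days


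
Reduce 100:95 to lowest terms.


GCD(100, 95) = 5
100/5 : 95/5
= 20:19

20:19


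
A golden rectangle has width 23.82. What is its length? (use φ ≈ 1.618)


φ = (1 + √5) / 2 ≈ 1.618
Length = width × φ = 23.82 × 1.618 = 38.54076
≈ 38.54

38.54


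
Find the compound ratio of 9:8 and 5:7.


Compound ratio = (9×5) : (8×7)
= 45:56
GCD = 1
= 45:56

45:56


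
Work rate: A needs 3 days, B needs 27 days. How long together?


Rate of A = 1/3 per day
Rate of B = 1/27 per day
Combined rate = 1/3 + 1/27 = 30/81 ≈ 0.3704 per day
Days = 1 / combined rate = 81/30
= 2.70 days

2.70 days


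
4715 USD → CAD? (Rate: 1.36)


Amount × rate = 4715 × 1.36
= 6412.40 CAD

6412.40 CAD


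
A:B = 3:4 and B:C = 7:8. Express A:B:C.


Match B: multiply A:B by 7 → 21:28
Multiply B:C by 4 → 28:32
Combined: 21:28:32
GCD = 1
= 21:28:32

21:28:32


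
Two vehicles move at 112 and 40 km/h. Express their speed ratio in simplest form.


Ratio = 112:40
GCD = 8
Simplified = 14:5
Time ratio (same distance) = 5:14
Speed ratio = 14:5

14:5


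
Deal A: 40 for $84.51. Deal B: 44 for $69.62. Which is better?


Deal A: $84.51/40 = $2.1128/unit
Deal B: $69.62/44 = $1.5823/unit
B is cheaper per unit
= Deal B

Deal B


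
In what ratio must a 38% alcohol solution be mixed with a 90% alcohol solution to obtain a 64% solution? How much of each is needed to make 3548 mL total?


Let x parts of 38% mix with y parts of 90%.
38x + 90y = 64(x + y)
38x + 90y = 64x + 64y
x(38 - 64) = y(64 - 90)
x/y = (90 - 64)/(64 - 38) = 26/26
Simplify: 1:1
Total parts = 2; one part = 3548/2 = 1774.00 mL
38% solution: 1×1774.00 = 1774.00 mL
90% solution: 1×1774.00 = 1774.00 mL
= ratio 1:1; 1774.00 mL and 1774.00 mL

ratio 1:1; 1774.00 mL and 1774.00 mL


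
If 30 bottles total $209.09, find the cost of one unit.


Unit rate = total / quantity
= 209.09 / 30
= $6.97 per unit

$6.97 per unit


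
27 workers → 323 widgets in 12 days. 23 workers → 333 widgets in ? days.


Days ∝ work / workers, so d₂ = d₁ × (m₁/m₂) × (w₂/w₁)
Workers factor (inverse): 27/23 ≈ 1.1739
Work factor (direct): 333/323 ≈ 1.0310
d₂ = 12 × 27/23 × 333/323 = (12 × 27 × 333) / (23 × 323) = 107892/7429
≈ 14.52 days

14.52 days


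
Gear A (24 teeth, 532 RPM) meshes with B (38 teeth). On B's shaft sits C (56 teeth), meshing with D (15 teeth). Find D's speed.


Stage 1: RPM_B = RPM_A × t_A/t_B = 532 × 24/38 = 12768/38 = 336.00
B and C share a shaft → RPM_C = RPM_B
Stage 2: RPM_D = RPM_C × t_C/t_D = RPM_A × (t_A×t_C)/(t_B×t_D)
Overall ratio = (24×56)/(38×15) = 1344/570
RPM_D = 532 × 1344/570 = 715008/570
= 1254.40 RPM

1254.40 RPM


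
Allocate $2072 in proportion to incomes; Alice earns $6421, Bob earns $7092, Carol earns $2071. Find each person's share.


Total income = 6421 + 7092 + 2071 = $15584
Alice: $2072 × 6421/15584 = $853.72
Bob: $2072 × 7092/15584 = $942.93
Carol: $2072 × 2071/15584 = $275.35
= Alice: $853.72, Bob: $942.93, Carol: $275.35

Alice: $853.72, Bob: $942.93, Carol: $275.35


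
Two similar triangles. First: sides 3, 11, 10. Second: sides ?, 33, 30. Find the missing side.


Scale factor = 33/11 = 3
Missing side = 3 × 3
= 9.0

9.0


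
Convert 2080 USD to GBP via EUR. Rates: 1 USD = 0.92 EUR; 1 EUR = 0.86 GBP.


Step 1: 2080 USD × 0.92 = 1913.60 EUR
Step 2: 1913.60 EUR × 0.86 = 1645.70 GBP
Implied rate USD→GBP = 0.92 × 0.86 = 0.7912
= 1645.70 GBP

1645.70 GBP


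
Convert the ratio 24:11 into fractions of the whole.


Total parts = 24 + 11 = 35
First part: 24/35 = 24/35
Second part: 11/35 = 11/35
= 24/35 and 11/35

24/35 and 11/35


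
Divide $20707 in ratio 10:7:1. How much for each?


Total parts = 10 + 7 + 1 = 18
Part 1: 20707 × 10/18 = 11503.89
Part 2: 20707 × 7/18 = 8052.72
Part 3: 20707 × 1/18 = 1150.39
= Part 1: $11503.89, Part 2: $8052.72, Part 3: $1150.39

Part 1: $11503.89, Part 2: $8052.72, Part 3: $1150.39


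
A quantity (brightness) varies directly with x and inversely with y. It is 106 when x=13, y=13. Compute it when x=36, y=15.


z = k·x/y
Solve for k using the known point: k = z·y/x = 106×13/13 = 1378/13 = 106.0000
Now evaluate at x=36, y=15:
z = k × 36 / 15 = (1378 × 36) / (13 × 15) = 49608/195
= 254.4000

254.4000


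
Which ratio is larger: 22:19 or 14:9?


22/19 = 1.1579
14/9 = 1.5556
1.1579 < 1.5556, so 22:19 is less
= 14:9

14:9


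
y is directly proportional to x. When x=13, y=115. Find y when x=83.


Direct proportion: y/x = constant
k = 115/13 ≈ 8.8462
y₂ = k × 83 = 115 × 83 / 13 = 9545/13
≈ 734.23

734.23


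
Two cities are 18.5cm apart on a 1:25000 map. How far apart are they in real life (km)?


Real distance = map distance × scale
= 18.5cm × 25000
= 462500 cm = 4625.0 m
= 4.625 km

4.625 km


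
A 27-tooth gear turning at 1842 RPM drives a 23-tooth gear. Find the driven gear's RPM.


Gear ratio = 27:23 = 27:23
RPM_B = RPM_A × (teeth_A / teeth_B)
= 1842 × (27/23)
= 2162.3 RPM

2162.3 RPM


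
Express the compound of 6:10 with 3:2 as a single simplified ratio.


Compound ratio = (6×3) : (10×2)
= 18:20
GCD = 2
= 9:10

9:10


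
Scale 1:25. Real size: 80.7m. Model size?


Model size = real / scale
= 80.7 / 25
= 3.2280 m

3.2280 m


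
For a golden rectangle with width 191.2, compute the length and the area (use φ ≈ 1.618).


φ = (1 + √5) / 2 ≈ 1.618
Length = width × φ = 191.2 × 1.618 = 309.3616
≈ 309.36
Area = width × length = 191.2 × 309.3616 = 59149.93792 ≈ 59149.94
= Length: 309.36, Area: 59149.94

Length: 309.36, Area: 59149.94


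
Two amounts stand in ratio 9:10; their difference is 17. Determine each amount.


Let A = 9k, B = 10k.
10k - 9k = 17
1k = 17 → k = 17/1 = 17
A = 9×17 = 153, B = 10×17 = 170
= A = 153, B = 170

A = 153, B = 170


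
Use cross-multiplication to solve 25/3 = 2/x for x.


Cross multiply: 25 × x = 3 × 2
25x = 6
x = 6 / 25
= 0.24

0.24


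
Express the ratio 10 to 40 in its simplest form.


GCD(10, 40) = 10
10/10 : 40/10
= 1:4

1:4


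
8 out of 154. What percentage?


Percentage = (part / whole) × 100
= (8 / 154) × 100
≈ 5.19%

5.19%


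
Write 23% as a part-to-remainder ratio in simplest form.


23% means 23 parts out of 100; remainder = 77
Part : remainder = 23:77
GCD = 1
= 23:77

23:77


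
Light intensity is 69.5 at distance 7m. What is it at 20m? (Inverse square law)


I₁d₁² = I₂d₂²
I₂ = I₁ × (d₁/d₂)²
= 69.5 × (7/20)²
= 69.5 × 49/400
= 3405.5/400
≈ 8.5138

8.5138


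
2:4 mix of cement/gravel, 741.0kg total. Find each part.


Total parts = 2 + 4 = 6
cement: 741.0 × 2/6 = 247.0kg
gravel: 741.0 × 4/6 = 494.0kg
= 247.0kg and 494.0kg

247.0kg and 494.0kg


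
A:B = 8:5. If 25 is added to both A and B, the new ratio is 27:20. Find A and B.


Let A = 8k, B = 5k.
(8k + 25) / (5k + 25) = 27/20
Cross-multiply: 20(8k + 25) = 27(5k + 25)
160k + 500 = 135k + 675
160k - 135k = 675 - 500
25k = 175
k = 175/25 = 7
A = 8×7 = 56, B = 5×7 = 35
= A = 56, B = 35

A = 56, B = 35


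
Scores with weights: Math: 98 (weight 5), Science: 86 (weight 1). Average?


Numerator = 98×5 + 86×1
= 490 + 86
= 576
Total weight = 6
Weighted avg = 576/6
= 96.00

96.00


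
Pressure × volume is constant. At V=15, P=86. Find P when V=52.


Inverse proportion: x × y = constant
k = 15 × 86 = 1290
y₂ = k / 52 = 1290 / 52
= 24.81

24.81


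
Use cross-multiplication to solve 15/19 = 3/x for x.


Cross multiply: 15 × x = 19 × 3
15x = 57
x = 57 / 15
= 3.80

3.80


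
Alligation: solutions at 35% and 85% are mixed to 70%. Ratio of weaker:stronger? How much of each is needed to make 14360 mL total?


Let x parts of 35% mix with y parts of 85%.
35x + 85y = 70(x + y)
35x + 85y = 70x + 70y
x(35 - 70) = y(70 - 85)
x/y = (85 - 70)/(70 - 35) = 15/35
Simplify: 3:7
Total parts = 10; one part = 14360/10 = 1436.00 mL
35% solution: 3×1436.00 = 4308.00 mL
85% solution: 7×1436.00 = 10052.00 mL
= ratio 3:7; 4308.00 mL and 10052.00 mL

ratio 3:7; 4308.00 mL and 10052.00 mL


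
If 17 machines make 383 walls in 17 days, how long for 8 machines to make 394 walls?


Days ∝ work / workers, so d₂ = d₁ × (m₁/m₂) × (w₂/w₁)
Workers factor (inverse): 17/8 = 2.1250
Work factor (direct): 394/383 ≈ 1.0287
d₂ = 17 × 17/8 × 394/383 = (17 × 17 × 394) / (8 × 383) = 113866/3064
≈ 37.16 days

37.16 days


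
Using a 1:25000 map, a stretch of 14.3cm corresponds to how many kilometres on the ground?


Real distance = map distance × scale
= 14.3cm × 25000
= 357500 cm = 3575.0 m
= 3.575 km

3.575 km


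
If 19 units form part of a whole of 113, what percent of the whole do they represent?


Percentage = (part / whole) × 100
= (19 / 113) × 100
≈ 16.81%

16.81%


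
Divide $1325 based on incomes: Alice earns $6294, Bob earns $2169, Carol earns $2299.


Total income = 6294 + 2169 + 2299 = $10762
Alice: $1325 × 6294/10762 = $774.91
Bob: $1325 × 2169/10762 = $267.04
Carol: $1325 × 2299/10762 = $283.05
= Alice: $774.91, Bob: $267.04, Carol: $283.05

Alice: $774.91, Bob: $267.04, Carol: $283.05


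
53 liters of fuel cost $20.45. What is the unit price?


Unit rate = total / quantity
= 20.45 / 53
= $0.39 per unit

$0.39 per unit


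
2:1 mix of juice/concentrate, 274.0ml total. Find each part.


Total parts = 2 + 1 = 3
juice: 274.0 × 2/3 = 182.7ml
concentrate: 274.0 × 1/3 = 91.3ml
= 182.7ml and 91.3ml

182.7ml and 91.3ml


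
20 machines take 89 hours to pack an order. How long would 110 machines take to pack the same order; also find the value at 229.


Inverse proportion: x × y = constant
k = 20 × 89 = 1780
At x=110: k/110 = 16.18
At x=229: k/229 = 7.77
= 16.18 and 7.77

16.18 and 7.77


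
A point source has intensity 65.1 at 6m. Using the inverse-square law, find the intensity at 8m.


I₁d₁² = I₂d₂²
I₂ = I₁ × (d₁/d₂)²
= 65.1 × (6/8)²
= 65.1 × 36/64
= 2343.6/64
≈ 36.6188

36.6188


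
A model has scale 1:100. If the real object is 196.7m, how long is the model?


Model size = real / scale
= 196.7 / 100
= 1.9670 m

1.9670 m


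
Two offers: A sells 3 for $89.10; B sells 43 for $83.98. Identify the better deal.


Deal A: $89.10/3 = $29.7000/unit
Deal B: $83.98/43 = $1.9530/unit
B is cheaper per unit
= Deal B

Deal B


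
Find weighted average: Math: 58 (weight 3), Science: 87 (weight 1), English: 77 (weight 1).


Numerator = 58×3 + 87×1 + 77×1
= 174 + 87 + 77
= 338
Total weight = 5
Weighted avg = 338/5
= 67.60

67.60


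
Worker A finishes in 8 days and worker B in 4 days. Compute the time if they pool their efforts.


Rate of A = 1/8 per day
Rate of B = 1/4 per day
Combined rate = 1/8 + 1/4 = 12/32 = 0.3750 per day
Days = 1 / combined rate = 32/12
≈ 2.67 days

2.67 days


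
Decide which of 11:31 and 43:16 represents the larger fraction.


11/31 = 0.3548
43/16 = 2.6875
0.3548 < 2.6875, so 11:31 is less
= 43:16

43:16


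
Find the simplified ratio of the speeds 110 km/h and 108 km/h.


Ratio = 110:108
GCD = 2
Simplified = 55:54
Time ratio (same distance) = 54:55
Speed ratio = 55:54

55:54


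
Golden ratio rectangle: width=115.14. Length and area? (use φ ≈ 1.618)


φ = (1 + √5) / 2 ≈ 1.618
Length = width × φ = 115.14 × 1.618 = 186.29652
≈ 186.30
Area = width × length = 115.14 × 186.29652 = 21450.1813128 ≈ 21450.18
= Length: 186.30, Area: 21450.18

Length: 186.30, Area: 21450.18


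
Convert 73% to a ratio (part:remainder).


73% means 73 parts out of 100; remainder = 27
Part : remainder = 73:27
GCD = 1
= 73:27

73:27


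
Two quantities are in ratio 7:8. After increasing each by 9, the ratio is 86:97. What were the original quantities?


Let A = 7k, B = 8k.
(7k + 9) / (8k + 9) = 86/97
Cross-multiply: 97(7k + 9) = 86(8k + 9)
679k + 873 = 688k + 774
679k - 688k = 774 - 873
-9k = -99
k = -99/-9 = 11
A = 7×11 = 77, B = 8×11 = 88
= A = 77, B = 88

A = 77, B = 88


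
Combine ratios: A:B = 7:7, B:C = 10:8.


Match B: multiply A:B by 10 → 70:70
Multiply B:C by 7 → 70:56
Combined: 70:70:56
GCD = 14
= 5:5:4

5:5:4


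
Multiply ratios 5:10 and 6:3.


Compound ratio = (5×6) : (10×3)
= 30:30
GCD = 30
= 1:1

1:1


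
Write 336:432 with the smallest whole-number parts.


GCD(336, 432) = 48
336/48 : 432/48
= 7:9

7:9


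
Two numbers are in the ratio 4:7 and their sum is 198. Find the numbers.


Let A = 4k, B = 7k.
4k + 7k = 198
11k = 198 → k = 198/11 = 18
A = 4×18 = 72, B = 7×18 = 126
= A = 72, B = 126

A = 72, B = 126


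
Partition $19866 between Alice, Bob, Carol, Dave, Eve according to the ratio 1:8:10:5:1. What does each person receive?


Total parts = 1 + 8 + 10 + 5 + 1 = 25
Alice: 19866 × 1/25 = 794.64
Bob: 19866 × 8/25 = 6357.12
Carol: 19866 × 10/25 = 7946.40
Dave: 19866 × 5/25 = 3973.20
Eve: 19866 × 1/25 = 794.64
= Alice: $794.64, Bob: $6357.12, Carol: $7946.40, Dave: $3973.20, Eve: $794.64

Alice: $794.64, Bob: $6357.12, Carol: $7946.40, Dave: $3973.20, Eve: $794.64


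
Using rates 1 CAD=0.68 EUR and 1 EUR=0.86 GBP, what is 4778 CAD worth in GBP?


Step 1: 4778 CAD × 0.68 = 3249.04 EUR
Step 2: 3249.04 EUR × 0.86 = 2794.17 GBP
Implied rate CAD→GBP = 0.68 × 0.86 = 0.5848
= 2794.17 GBP

2794.17 GBP


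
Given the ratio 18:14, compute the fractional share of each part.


Total parts = 18 + 14 = 32
First part: 18/32 = 9/16
Second part: 14/32 = 7/16
= 9/16 and 7/16

9/16 and 7/16


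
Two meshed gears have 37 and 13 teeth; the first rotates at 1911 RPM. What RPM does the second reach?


Gear ratio = 37:13 = 37:13
RPM_B = RPM_A × (teeth_A / teeth_B)
= 1911 × (37/13)
= 5439.0 RPM

5439.0 RPM


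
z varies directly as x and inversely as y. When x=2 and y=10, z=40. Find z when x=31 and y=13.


z = k·x/y
Solve for k using the known point: k = z·y/x = 40×10/2 = 400/2 = 200.0000
Now evaluate at x=31, y=13:
z = k × 31 / 13 = (400 × 31) / (2 × 13) = 12400/26
≈ 476.9231

476.9231


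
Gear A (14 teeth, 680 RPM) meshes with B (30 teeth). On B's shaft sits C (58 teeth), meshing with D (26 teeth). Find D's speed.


Stage 1: RPM_B = RPM_A × t_A/t_B = 680 × 14/30 = 9520/30 ≈ 317.33
B and C share a shaft → RPM_C = RPM_B
Stage 2: RPM_D = RPM_C × t_C/t_D = RPM_A × (t_A×t_C)/(t_B×t_D)
Overall ratio = (14×58)/(30×26) = 812/780
RPM_D = 680 × 812/780 = 552160/780
≈ 707.90 RPM

707.90 RPM


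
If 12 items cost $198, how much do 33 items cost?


Direct proportion: y/x = constant
k = 198/12 = 16.5000
y₂ = k × 33 = 198 × 33 / 12 = 6534/12
= 544.50

544.50


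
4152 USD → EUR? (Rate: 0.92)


Amount × rate = 4152 × 0.92
= 3819.84 EUR

3819.84 EUR


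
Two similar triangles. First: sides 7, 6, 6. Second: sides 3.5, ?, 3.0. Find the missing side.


Scale factor = 3.5/7 = 0.5
Missing side = 6 × 0.5
= 3.0

3.0


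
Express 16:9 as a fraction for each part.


Total parts = 16 + 9 = 25
First part: 16/25 = 16/25
Second part: 9/25 = 9/25
= 16/25 and 9/25

16/25 and 9/25


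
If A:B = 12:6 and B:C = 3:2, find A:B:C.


Match B: multiply A:B by 3 → 36:18
Multiply B:C by 6 → 18:12
Combined: 36:18:12
GCD = 6
= 6:3:2

6:3:2


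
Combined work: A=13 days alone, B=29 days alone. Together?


Rate of A = 1/13 per day
Rate of B = 1/29 per day
Combined rate = 1/13 + 1/29 = 42/377 ≈ 0.1114 per day
Days = 1 / combined rate = 377/42
≈ 8.98 days

8.98 days


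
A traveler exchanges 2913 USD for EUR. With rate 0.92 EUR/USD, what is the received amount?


Amount × rate = 2913 × 0.92
= 2679.96 EUR

2679.96 EUR


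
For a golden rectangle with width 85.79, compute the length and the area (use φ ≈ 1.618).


φ = (1 + √5) / 2 ≈ 1.618
Length = width × φ = 85.79 × 1.618 = 138.80822
≈ 138.81
Area = width × length = 85.79 × 138.80822 = 11908.3571938 ≈ 11908.36
= Length: 138.81, Area: 11908.36

Length: 138.81, Area: 11908.36


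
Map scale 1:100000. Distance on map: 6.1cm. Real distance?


Real distance = map distance × scale
= 6.1cm × 100000
= 610000 cm = 6100.0 m
= 6.100 km

6.100 km


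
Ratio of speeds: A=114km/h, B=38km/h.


Ratio = 114:38
GCD = 38
Simplified = 3:1
Time ratio (same distance) = 1:3
Speed ratio = 3:1

3:1


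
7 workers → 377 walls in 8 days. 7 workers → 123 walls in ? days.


Days ∝ work / workers, so d₂ = d₁ × (m₁/m₂) × (w₂/w₁)
Workers factor (inverse): 7/7 = 1.0000
Work factor (direct): 123/377 ≈ 0.3263
d₂ = 8 × 7/7 × 123/377 = (8 × 7 × 123) / (7 × 377) = 6888/2639
≈ 2.61 days

2.61 days
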